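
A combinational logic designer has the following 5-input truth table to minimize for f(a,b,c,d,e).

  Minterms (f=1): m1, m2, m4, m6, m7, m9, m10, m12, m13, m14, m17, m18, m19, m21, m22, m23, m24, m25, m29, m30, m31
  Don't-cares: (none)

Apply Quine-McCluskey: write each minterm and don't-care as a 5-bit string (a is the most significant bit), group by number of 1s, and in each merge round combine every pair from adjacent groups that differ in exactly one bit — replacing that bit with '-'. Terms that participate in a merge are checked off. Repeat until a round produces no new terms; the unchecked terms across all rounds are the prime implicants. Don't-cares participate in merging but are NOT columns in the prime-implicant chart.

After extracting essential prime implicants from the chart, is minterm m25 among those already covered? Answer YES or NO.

Round 0: 00001✓ 00010✓ 00100✓ 00110✓ 00111✓ 01001✓ 01010✓ 01100✓ 01101✓ 01110✓ 10001✓ 10010✓ 10011✓ 10101✓ 10110✓ 10111✓ 11000✓ 11001✓ 11101✓ 11110✓ 11111✓
Round 1: -0001✓ -0010✓ -0110✓ -0111✓ -1001✓ -1101✓ -1110✓ 0-001✓ 0-010✓ 0-100✓ 0-110✓ 00-10✓ 001-0✓ 0011-✓ 01-01✓ 01-10✓ 011-0✓ 0110- 1-001✓ 1-101✓ 1-110✓ 1-111✓ 10-01✓ 10-10✓ 10-11✓ 100-1✓ 1001-✓ 101-1✓ 1011-✓ 11-01✓ 1100- 111-1✓ 1111-✓
Round 2: --001 --110 -0-10 -011- -1-01 0--10 0-1-0 1--01 1-1-1 1-11- 10--1 10-1-
PIs = {--001, --110, -0-10, -011-, -1-01, 0--10, 0-1-0, 0110-, 1--01, 1-1-1, 1-11-, 10--1, 10-1-, 1100-}
Coverage chart:
  m1: --001 ←essential
  m2: -0-10,0--10
  m4: 0-1-0 ←essential
  m6: --110,-0-10,-011-,0--10,0-1-0
  m7: -011- ←essential
  m9: --001,-1-01
  m10: 0--10 ←essential
  m12: 0-1-0,0110-
  m13: -1-01,0110-
  m14: --110,0--10,0-1-0
  m17: --001,1--01,10--1
  m18: -0-10,10-1-
  m19: 10--1,10-1-
  m21: 1--01,1-1-1,10--1
  m22: --110,-0-10,-011-,1-11-,10-1-
  m23: -011-,1-1-1,1-11-,10--1,10-1-
  m24: 1100- ←essential
  m25: --001,-1-01,1--01,1100-
  m29: -1-01,1--01,1-1-1
  m30: --110,1-11-
  m31: 1-1-1,1-11-
Essential: --001, -011-, 0--10, 0-1-0, 1100-

YES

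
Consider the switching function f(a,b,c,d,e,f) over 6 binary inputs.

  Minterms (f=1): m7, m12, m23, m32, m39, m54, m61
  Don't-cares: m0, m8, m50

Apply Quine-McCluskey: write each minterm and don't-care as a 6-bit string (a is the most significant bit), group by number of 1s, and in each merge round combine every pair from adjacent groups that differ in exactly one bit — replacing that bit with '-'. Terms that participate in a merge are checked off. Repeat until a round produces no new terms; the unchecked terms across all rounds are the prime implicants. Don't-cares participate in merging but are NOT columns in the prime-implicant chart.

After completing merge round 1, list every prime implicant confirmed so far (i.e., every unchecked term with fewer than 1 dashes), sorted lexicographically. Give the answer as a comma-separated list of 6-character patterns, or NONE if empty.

size-2^0 implicants → 000000(✓)  000111(✓)  001000(✓)  001100(✓)  010111(✓)  100000(✓)  100111(✓)  110010(✓)  110110(✓)  111101
size-2^1 implicants → -00000  -00111  0-0111  00-000  001-00  110-10
Unchecked terms (primes): -00000, -00111, 0-0111, 00-000, 001-00, 110-10, 111101

111101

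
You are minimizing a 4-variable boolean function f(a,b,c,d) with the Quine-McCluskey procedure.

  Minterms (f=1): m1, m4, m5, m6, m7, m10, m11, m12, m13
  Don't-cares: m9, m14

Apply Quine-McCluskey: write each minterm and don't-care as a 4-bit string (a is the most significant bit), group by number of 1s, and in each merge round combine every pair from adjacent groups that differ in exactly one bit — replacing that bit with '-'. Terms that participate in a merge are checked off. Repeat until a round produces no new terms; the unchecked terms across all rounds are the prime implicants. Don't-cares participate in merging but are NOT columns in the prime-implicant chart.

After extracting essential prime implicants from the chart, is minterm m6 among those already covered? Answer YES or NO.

Round 0: 0001✓ 0100✓ 0101✓ 0110✓ 0111✓ 1001✓ 1010✓ 1011✓ 1100✓ 1101✓ 1110✓
Round 1: -001✓ -100✓ -101✓ -110✓ 0-01✓ 01-0✓ 01-1✓ 010-✓ 011-✓ 1-01✓ 1-10 10-1 101- 11-0✓ 110-✓
Round 2: --01 -1-0 -10- 01--
PIs = {--01, -1-0, -10-, 01--, 1-10, 10-1, 101-}
Coverage chart:
  m1: --01 ←essential
  m4: -1-0,-10-,01--
  m5: --01,-10-,01--
  m6: -1-0,01--
  m7: 01-- ←essential
  m10: 1-10,101-
  m11: 10-1,101-
  m12: -1-0,-10-
  m13: --01,-10-
Essential: --01, 01--

YES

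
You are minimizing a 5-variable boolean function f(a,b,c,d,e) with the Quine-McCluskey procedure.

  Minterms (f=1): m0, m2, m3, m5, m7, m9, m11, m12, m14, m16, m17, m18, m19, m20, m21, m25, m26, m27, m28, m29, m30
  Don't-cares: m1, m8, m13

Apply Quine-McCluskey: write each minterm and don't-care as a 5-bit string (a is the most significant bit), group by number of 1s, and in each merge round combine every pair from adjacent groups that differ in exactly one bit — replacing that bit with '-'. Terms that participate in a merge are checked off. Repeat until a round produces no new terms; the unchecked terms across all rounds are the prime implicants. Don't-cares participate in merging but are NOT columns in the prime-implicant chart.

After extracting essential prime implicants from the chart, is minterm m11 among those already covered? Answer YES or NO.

YES

Round 0: 00000✓ 00001✓ 00010✓ 00011✓ 00101✓ 00111✓ 01000✓ 01001✓ 01011✓ 01100✓ 01101✓ 01110✓ 10000✓ 10001✓ 10010✓ 10011✓ 10100✓ 10101✓ 11001✓ 11010✓ 11011✓ 11100✓ 11101✓ 11110✓
Round 1: -0000✓ -0001✓ -0010✓ -0011✓ -0101✓ -1001✓ -1011✓ -1100✓ -1101✓ -1110✓ 0-000✓ 0-001✓ 0-011✓ 0-101✓ 00-01✓ 00-11✓ 000-0✓ 000-1✓ 0000-✓ 0001-✓ 001-1✓ 01-00✓ 01-01✓ 010-1✓ 0100-✓ 011-0✓ 0110-✓ 1-001✓ 1-010✓ 1-011✓ 1-100✓ 1-101✓ 10-00✓ 10-01✓ 100-0✓ 100-1✓ 1000-✓ 1001-✓ 1010-✓ 11-01✓ 11-10 110-1✓ 1101-✓ 111-0✓ 1110-✓
Round 2: --001✓ --011✓ --101✓ -0-01✓ -00-0✓ -00-1✓ -000-✓ -001-✓ -1-01✓ -10-1✓ -11-0 -110- 0--01✓ 0-0-1✓ 0-00- 00--1 000--✓ 01-0- 1--01✓ 1-0-1✓ 1-01- 1-10- 10-0- 100--✓
Round 3: ---01 --0-1 -00--
PIs = {---01, --0-1, -00--, -11-0, -110-, 0-00-, 00--1, 01-0-, 1-01-, 1-10-, 10-0-, 11-10}
Coverage chart:
  m0: -00--,0-00-
  m2: -00-- ←essential
  m3: --0-1,-00--,00--1
  m5: ---01,00--1
  m7: 00--1 ←essential
  m9: ---01,--0-1,0-00-,01-0-
  m11: --0-1 ←essential
  m12: -11-0,-110-,01-0-
  m14: -11-0 ←essential
  m16: -00--,10-0-
  m17: ---01,--0-1,-00--,10-0-
  m18: -00--,1-01-
  m19: --0-1,-00--,1-01-
  m20: 1-10-,10-0-
  m21: ---01,1-10-,10-0-
  m25: ---01,--0-1
  m26: 1-01-,11-10
  m27: --0-1,1-01-
  m28: -11-0,-110-,1-10-
  m29: ---01,-110-,1-10-
  m30: -11-0,11-10
Essential: --0-1, -00--, -11-0, 00--1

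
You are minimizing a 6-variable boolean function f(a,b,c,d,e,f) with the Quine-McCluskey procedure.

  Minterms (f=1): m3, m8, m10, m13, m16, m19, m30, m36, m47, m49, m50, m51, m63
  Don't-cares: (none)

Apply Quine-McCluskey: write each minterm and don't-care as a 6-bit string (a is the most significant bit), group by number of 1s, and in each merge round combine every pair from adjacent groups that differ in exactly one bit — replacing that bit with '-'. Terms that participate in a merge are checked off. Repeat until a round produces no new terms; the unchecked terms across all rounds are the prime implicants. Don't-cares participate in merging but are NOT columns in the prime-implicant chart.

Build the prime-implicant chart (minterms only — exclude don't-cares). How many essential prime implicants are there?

9

Round 0: 000011✓ 001000✓ 001010✓ 001101 010000 010011✓ 011110 100100 101111✓ 110001✓ 110010✓ 110011✓ 111111✓
Round 1: -10011 0-0011 0010-0 1-1111 1100-1 11001-
PIs = {-10011, 0-0011, 0010-0, 001101, 010000, 011110, 1-1111, 100100, 1100-1, 11001-}
Coverage chart:
  m3: 0-0011 ←essential
  m8: 0010-0 ←essential
  m10: 0010-0 ←essential
  m13: 001101 ←essential
  m16: 010000 ←essential
  m19: -10011,0-0011
  m30: 011110 ←essential
  m36: 100100 ←essential
  m47: 1-1111 ←essential
  m49: 1100-1 ←essential
  m50: 11001- ←essential
  m51: -10011,1100-1,11001-
  m63: 1-1111 ←essential
Essential: 0-0011, 0010-0, 001101, 010000, 011110, 1-1111, 100100, 1100-1, 11001-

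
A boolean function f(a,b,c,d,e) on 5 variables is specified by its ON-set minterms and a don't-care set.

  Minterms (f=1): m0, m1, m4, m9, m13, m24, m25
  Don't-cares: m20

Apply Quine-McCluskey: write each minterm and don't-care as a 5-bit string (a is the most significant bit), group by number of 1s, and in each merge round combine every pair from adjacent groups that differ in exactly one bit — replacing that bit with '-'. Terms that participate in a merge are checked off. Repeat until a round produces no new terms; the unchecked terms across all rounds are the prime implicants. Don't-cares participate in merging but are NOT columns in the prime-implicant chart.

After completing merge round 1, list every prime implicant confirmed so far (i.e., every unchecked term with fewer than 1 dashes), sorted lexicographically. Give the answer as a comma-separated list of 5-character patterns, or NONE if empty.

NONE

Round 0: 00000✓ 00001✓ 00100✓ 01001✓ 01101✓ 10100✓ 11000✓ 11001✓
Round 1: -0100 -1001 0-001 00-00 0000- 01-01 1100-
PIs = {-0100, -1001, 0-001, 00-00, 0000-, 01-01, 1100-}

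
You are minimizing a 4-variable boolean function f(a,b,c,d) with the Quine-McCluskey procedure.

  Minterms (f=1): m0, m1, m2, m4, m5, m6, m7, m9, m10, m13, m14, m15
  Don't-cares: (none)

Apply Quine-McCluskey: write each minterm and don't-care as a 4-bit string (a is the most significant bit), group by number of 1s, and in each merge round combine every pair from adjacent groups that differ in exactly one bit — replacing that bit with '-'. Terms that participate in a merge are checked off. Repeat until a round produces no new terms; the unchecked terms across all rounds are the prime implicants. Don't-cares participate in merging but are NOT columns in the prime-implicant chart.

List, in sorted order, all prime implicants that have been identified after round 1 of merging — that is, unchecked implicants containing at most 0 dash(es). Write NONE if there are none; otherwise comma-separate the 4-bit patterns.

NONE

size-2^0 implicants → 0000(✓)  0001(✓)  0010(✓)  0100(✓)  0101(✓)  0110(✓)  0111(✓)  1001(✓)  1010(✓)  1101(✓)  1110(✓)  1111(✓)
size-2^1 implicants → -001(✓)  -010(✓)  -101(✓)  -110(✓)  -111(✓)  0-00(✓)  0-01(✓)  0-10(✓)  00-0(✓)  000-(✓)  01-0(✓)  01-1(✓)  010-(✓)  011-(✓)  1-01(✓)  1-10(✓)  11-1(✓)  111-(✓)
size-2^2 implicants → --01  --10  -1-1  -11-  0--0  0-0-  01--
Unchecked terms (primes): --01, --10, -1-1, -11-, 0--0, 0-0-, 01--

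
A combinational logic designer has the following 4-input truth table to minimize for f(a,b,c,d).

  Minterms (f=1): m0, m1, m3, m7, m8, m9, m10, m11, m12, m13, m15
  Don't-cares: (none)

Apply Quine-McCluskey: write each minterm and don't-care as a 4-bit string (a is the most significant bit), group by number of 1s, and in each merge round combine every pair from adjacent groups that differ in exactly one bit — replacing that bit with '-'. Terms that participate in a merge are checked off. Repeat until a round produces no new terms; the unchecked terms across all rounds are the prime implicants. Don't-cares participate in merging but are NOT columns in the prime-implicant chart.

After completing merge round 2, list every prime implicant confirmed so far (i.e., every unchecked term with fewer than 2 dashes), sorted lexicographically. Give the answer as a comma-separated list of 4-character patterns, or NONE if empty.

size-2^0 implicants → 0000(✓)  0001(✓)  0011(✓)  0111(✓)  1000(✓)  1001(✓)  1010(✓)  1011(✓)  1100(✓)  1101(✓)  1111(✓)
size-2^1 implicants → -000(✓)  -001(✓)  -011(✓)  -111(✓)  0-11(✓)  00-1(✓)  000-(✓)  1-00(✓)  1-01(✓)  1-11(✓)  10-0(✓)  10-1(✓)  100-(✓)  101-(✓)  11-1(✓)  110-(✓)
size-2^2 implicants → --11  -0-1  -00-  1--1  1-0-  10--
Unchecked terms (primes): --11, -0-1, -00-, 1--1, 1-0-, 10--

NONE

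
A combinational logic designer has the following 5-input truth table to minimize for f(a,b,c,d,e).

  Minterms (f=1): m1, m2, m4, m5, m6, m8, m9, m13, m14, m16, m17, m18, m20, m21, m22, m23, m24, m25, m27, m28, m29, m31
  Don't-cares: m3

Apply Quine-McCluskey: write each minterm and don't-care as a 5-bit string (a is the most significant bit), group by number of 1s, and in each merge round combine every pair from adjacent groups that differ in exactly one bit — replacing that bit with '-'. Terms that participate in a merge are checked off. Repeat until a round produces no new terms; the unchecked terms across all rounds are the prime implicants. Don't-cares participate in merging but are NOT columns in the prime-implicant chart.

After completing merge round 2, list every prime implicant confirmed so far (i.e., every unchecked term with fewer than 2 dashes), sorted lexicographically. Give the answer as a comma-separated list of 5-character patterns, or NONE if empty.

[col 0] 00001*, 00010*, 00011*, 00100*, 00101*, 00110*, 01000*, 01001*, 01101*, 01110*, 10000*, 10001*, 10010*, 10100*, 10101*, 10110*, 10111*, 11000*, 11001*, 11011*, 11100*, 11101*, 11111*
[col 1] -0001*, -0010*, -0100*, -0101*, -0110*, -1000*, -1001*, -1101*, 0-001*, 0-101*, 0-110, 00-01*, 00-10*, 000-1, 0001-, 001-0*, 0010-*, 01-01*, 0100-*, 1-000*, 1-001*, 1-100*, 1-101*, 1-111*, 10-00*, 10-01*, 10-10*, 100-0*, 1000-*, 101-0*, 101-1*, 1010-*, 1011-*, 11-00*, 11-01*, 11-11*, 110-1*, 1100-*, 111-1*, 1110-*
[col 2] --001*, --101*, -0-01*, -0-10, -01-0, -010-, -1-01*, -100-, 0--01*, 1--00*, 1--01*, 1-00-*, 1-1-1, 1-10-*, 10--0, 10-0-*, 101--, 11--1, 11-0-*
[col 3] ---01, 1--0-
Prime implicants: ---01, -0-10, -01-0, -010-, -100-, 0-110, 000-1, 0001-, 1--0-, 1-1-1, 10--0, 101--, 11--1

0-110, 000-1, 0001-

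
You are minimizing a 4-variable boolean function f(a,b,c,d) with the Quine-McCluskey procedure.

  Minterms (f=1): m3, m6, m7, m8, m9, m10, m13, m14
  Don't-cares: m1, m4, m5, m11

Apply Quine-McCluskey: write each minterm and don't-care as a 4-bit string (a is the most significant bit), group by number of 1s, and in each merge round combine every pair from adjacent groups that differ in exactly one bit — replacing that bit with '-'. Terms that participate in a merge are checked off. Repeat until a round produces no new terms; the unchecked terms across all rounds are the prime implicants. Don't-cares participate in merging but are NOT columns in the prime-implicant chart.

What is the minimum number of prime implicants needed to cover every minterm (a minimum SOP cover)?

4

size-2^0 implicants → 0001(✓)  0011(✓)  0100(✓)  0101(✓)  0110(✓)  0111(✓)  1000(✓)  1001(✓)  1010(✓)  1011(✓)  1101(✓)  1110(✓)
size-2^1 implicants → -001(✓)  -011(✓)  -101(✓)  -110  0-01(✓)  0-11(✓)  00-1(✓)  01-0(✓)  01-1(✓)  010-(✓)  011-(✓)  1-01(✓)  1-10  10-0(✓)  10-1(✓)  100-(✓)  101-(✓)
size-2^2 implicants → --01  -0-1  0--1  01--  10--
Unchecked terms (primes): --01, -0-1, -110, 0--1, 01--, 1-10, 10--
Minterm coverage:
  m3 ⊆ -0-1,0--1
  m6 ⊆ -110,01--
  m7 ⊆ 0--1,01--
  m8 ⊆ 10-- [E]
  m9 ⊆ --01,-0-1,10--
  m10 ⊆ 1-10,10--
  m13 ⊆ --01 [E]
  m14 ⊆ -110,1-10
E = {--01, 10--}
Petrick residual → -110, 0--1
Cover = c'd + bcd' + a'd + ab'  |cover|=4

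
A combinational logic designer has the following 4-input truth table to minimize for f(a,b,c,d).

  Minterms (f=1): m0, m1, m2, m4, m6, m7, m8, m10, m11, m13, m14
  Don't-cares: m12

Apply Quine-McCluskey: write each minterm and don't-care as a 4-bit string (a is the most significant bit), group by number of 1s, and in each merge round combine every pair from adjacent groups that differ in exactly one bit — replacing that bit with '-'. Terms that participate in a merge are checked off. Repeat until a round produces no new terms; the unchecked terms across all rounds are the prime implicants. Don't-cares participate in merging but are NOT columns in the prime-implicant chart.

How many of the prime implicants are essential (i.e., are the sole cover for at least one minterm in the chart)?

[col 0] 0000*, 0001*, 0010*, 0100*, 0110*, 0111*, 1000*, 1010*, 1011*, 1100*, 1101*, 1110*
[col 1] -000*, -010*, -100*, -110*, 0-00*, 0-10*, 00-0*, 000-, 01-0*, 011-, 1-00*, 1-10*, 10-0*, 101-, 11-0*, 110-
[col 2] --00*, --10*, -0-0*, -1-0*, 0--0*, 1--0*
[col 3] ---0
Prime implicants: ---0, 000-, 011-, 101-, 110-
PI chart (minterm → PIs covering it):
  0 | ---0,000-
  1 | 000-  (sole → essential)
  2 | ---0  (sole → essential)
  4 | ---0  (sole → essential)
  6 | ---0,011-
  7 | 011-  (sole → essential)
  8 | ---0  (sole → essential)
  10 | ---0,101-
  11 | 101-  (sole → essential)
  13 | 110-  (sole → essential)
  14 | ---0  (sole → essential)
Essential prime implicants: ---0, 000-, 011-, 101-, 110-

5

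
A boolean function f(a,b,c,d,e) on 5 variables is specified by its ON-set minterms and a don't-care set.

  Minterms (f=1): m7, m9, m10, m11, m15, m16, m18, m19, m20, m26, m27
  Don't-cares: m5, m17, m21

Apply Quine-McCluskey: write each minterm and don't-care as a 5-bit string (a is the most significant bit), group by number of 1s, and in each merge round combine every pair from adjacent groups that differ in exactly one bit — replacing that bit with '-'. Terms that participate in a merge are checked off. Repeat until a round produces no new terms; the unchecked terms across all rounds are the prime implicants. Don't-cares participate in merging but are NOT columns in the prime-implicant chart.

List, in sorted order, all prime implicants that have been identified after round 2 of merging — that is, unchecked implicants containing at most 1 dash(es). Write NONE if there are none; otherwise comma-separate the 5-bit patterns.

Round 0: 00101✓ 00111✓ 01001✓ 01010✓ 01011✓ 01111✓ 10000✓ 10001✓ 10010✓ 10011✓ 10100✓ 10101✓ 11010✓ 11011✓
Round 1: -0101 -1010✓ -1011✓ 0-111 001-1 01-11 010-1 0101-✓ 1-010✓ 1-011✓ 10-00✓ 10-01✓ 100-0✓ 100-1✓ 1000-✓ 1001-✓ 1010-✓ 1101-✓
Round 2: -101- 1-01- 10-0- 100--
PIs = {-0101, -101-, 0-111, 001-1, 01-11, 010-1, 1-01-, 10-0-, 100--}

-0101, 0-111, 001-1, 01-11, 010-1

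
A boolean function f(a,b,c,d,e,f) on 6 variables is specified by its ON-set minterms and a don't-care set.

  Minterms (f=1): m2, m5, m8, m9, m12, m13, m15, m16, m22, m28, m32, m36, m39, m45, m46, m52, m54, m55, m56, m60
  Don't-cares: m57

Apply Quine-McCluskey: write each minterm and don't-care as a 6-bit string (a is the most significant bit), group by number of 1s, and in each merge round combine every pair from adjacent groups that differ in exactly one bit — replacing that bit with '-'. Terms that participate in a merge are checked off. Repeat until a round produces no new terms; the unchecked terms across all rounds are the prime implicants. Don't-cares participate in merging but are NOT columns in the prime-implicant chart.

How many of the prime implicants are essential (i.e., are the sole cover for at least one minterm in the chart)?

Round 0: 000010 000101✓ 001000✓ 001001✓ 001100✓ 001101✓ 001111✓ 010000 010110✓ 011100✓ 100000✓ 100100✓ 100111✓ 101101✓ 101110 110100✓ 110110✓ 110111✓ 111000✓ 111001✓ 111100✓
Round 1: -01101 -10110 -11100 0-1100 00-101 001-00✓ 001-01✓ 00100-✓ 0011-1 00110-✓ 1-0100 1-0111 100-00 11-100 1101-0 11011- 111-00 11100-
Round 2: 001-0-
PIs = {-01101, -10110, -11100, 0-1100, 00-101, 000010, 001-0-, 0011-1, 010000, 1-0100, 1-0111, 100-00, 101110, 11-100, 1101-0, 11011-, 111-00, 11100-}
Coverage chart:
  m2: 000010 ←essential
  m5: 00-101 ←essential
  m8: 001-0- ←essential
  m9: 001-0- ←essential
  m12: 0-1100,001-0-
  m13: -01101,00-101,001-0-,0011-1
  m15: 0011-1 ←essential
  m16: 010000 ←essential
  m22: -10110 ←essential
  m28: -11100,0-1100
  m32: 100-00 ←essential
  m36: 1-0100,100-00
  m39: 1-0111 ←essential
  m45: -01101 ←essential
  m46: 101110 ←essential
  m52: 1-0100,11-100,1101-0
  m54: -10110,1101-0,11011-
  m55: 1-0111,11011-
  m56: 111-00,11100-
  m60: -11100,11-100,111-00
Essential: -01101, -10110, 00-101, 000010, 001-0-, 0011-1, 010000, 1-0111, 100-00, 101110

10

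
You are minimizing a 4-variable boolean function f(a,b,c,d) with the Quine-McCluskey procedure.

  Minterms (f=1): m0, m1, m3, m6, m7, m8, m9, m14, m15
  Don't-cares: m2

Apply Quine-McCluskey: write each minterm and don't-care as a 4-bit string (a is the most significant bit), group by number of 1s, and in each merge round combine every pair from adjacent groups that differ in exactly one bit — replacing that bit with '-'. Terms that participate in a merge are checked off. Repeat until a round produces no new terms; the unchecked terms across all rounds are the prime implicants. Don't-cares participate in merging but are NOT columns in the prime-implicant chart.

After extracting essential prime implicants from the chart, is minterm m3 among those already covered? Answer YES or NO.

Round 0: 0000✓ 0001✓ 0010✓ 0011✓ 0110✓ 0111✓ 1000✓ 1001✓ 1110✓ 1111✓
Round 1: -000✓ -001✓ -110✓ -111✓ 0-10✓ 0-11✓ 00-0✓ 00-1✓ 000-✓ 001-✓ 011-✓ 100-✓ 111-✓
Round 2: -00- -11- 0-1- 00--
PIs = {-00-, -11-, 0-1-, 00--}
Coverage chart:
  m0: -00-,00--
  m1: -00-,00--
  m3: 0-1-,00--
  m6: -11-,0-1-
  m7: -11-,0-1-
  m8: -00- ←essential
  m9: -00- ←essential
  m14: -11- ←essential
  m15: -11- ←essential
Essential: -00-, -11-

NO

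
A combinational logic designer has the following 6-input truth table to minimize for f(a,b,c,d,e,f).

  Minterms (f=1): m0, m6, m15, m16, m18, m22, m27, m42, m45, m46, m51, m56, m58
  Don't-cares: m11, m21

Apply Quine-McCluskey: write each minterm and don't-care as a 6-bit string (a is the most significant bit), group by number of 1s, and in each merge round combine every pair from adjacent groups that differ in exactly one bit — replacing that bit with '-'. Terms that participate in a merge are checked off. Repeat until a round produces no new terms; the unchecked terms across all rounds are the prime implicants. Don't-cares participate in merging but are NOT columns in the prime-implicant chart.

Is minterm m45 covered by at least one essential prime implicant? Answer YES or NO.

YES

Round 0: 000000✓ 000110✓ 001011✓ 001111✓ 010000✓ 010010✓ 010101 010110✓ 011011✓ 101010✓ 101101 101110✓ 110011 111000✓ 111010✓
Round 1: 0-0000 0-0110 0-1011 001-11 010-10 0100-0 1-1010 101-10 1110-0
PIs = {0-0000, 0-0110, 0-1011, 001-11, 010-10, 0100-0, 010101, 1-1010, 101-10, 101101, 110011, 1110-0}
Coverage chart:
  m0: 0-0000 ←essential
  m6: 0-0110 ←essential
  m15: 001-11 ←essential
  m16: 0-0000,0100-0
  m18: 010-10,0100-0
  m22: 0-0110,010-10
  m27: 0-1011 ←essential
  m42: 1-1010,101-10
  m45: 101101 ←essential
  m46: 101-10 ←essential
  m51: 110011 ←essential
  m56: 1110-0 ←essential
  m58: 1-1010,1110-0
Essential: 0-0000, 0-0110, 0-1011, 001-11, 101-10, 101101, 110011, 1110-0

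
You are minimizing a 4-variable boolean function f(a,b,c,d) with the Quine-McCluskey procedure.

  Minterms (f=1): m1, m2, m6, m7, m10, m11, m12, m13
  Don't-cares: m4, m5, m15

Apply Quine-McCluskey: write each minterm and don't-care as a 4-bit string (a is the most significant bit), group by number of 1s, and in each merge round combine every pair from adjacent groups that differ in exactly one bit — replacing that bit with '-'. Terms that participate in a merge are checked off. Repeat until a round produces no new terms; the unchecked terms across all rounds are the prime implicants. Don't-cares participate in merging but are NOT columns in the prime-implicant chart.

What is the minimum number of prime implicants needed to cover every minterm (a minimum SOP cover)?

Round 0: 0001✓ 0010✓ 0100✓ 0101✓ 0110✓ 0111✓ 1010✓ 1011✓ 1100✓ 1101✓ 1111✓
Round 1: -010 -100✓ -101✓ -111✓ 0-01 0-10 01-0✓ 01-1✓ 010-✓ 011-✓ 1-11 101- 11-1✓ 110-✓
Round 2: -1-1 -10- 01--
PIs = {-010, -1-1, -10-, 0-01, 0-10, 01--, 1-11, 101-}
Coverage chart:
  m1: 0-01 ←essential
  m2: -010,0-10
  m6: 0-10,01--
  m7: -1-1,01--
  m10: -010,101-
  m11: 1-11,101-
  m12: -10- ←essential
  m13: -1-1,-10-
Essential: -10-, 0-01
Petrick residual → -010, 01--, 1-11
Min cover (5 terms): b'cd' + bc' + a'c'd + a'b + acd

5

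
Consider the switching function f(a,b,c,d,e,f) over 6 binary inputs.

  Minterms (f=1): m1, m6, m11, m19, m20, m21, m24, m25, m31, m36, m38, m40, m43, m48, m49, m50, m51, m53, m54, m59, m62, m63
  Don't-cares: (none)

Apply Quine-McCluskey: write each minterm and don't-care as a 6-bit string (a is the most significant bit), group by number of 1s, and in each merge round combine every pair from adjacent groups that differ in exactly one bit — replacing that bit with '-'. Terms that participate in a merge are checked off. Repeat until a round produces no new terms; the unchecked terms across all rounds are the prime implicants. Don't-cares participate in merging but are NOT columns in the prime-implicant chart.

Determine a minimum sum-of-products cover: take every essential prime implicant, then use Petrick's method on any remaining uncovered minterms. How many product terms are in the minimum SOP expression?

[col 0] 000001, 000110*, 001011*, 010011*, 010100*, 010101*, 011000*, 011001*, 011111*, 100100*, 100110*, 101000, 101011*, 110000*, 110001*, 110010*, 110011*, 110101*, 110110*, 111011*, 111110*, 111111*
[col 1] -00110, -01011, -10011, -10101, -11111, 01010-, 01100-, 1-0110, 1-1011, 1001-0, 11-011, 11-110, 110-01, 110-10, 1100-0*, 1100-1*, 11000-*, 11001-*, 111-11, 11111-
[col 2] 1100--
Prime implicants: -00110, -01011, -10011, -10101, -11111, 000001, 01010-, 01100-, 1-0110, 1-1011, 1001-0, 101000, 11-011, 11-110, 110-01, 110-10, 1100--, 111-11, 11111-
PI chart (minterm → PIs covering it):
  1 | 000001  (sole → essential)
  6 | -00110  (sole → essential)
  11 | -01011  (sole → essential)
  19 | -10011  (sole → essential)
  20 | 01010-  (sole → essential)
  21 | -10101,01010-
  24 | 01100-  (sole → essential)
  25 | 01100-  (sole → essential)
  31 | -11111  (sole → essential)
  36 | 1001-0  (sole → essential)
  38 | -00110,1-0110,1001-0
  40 | 101000  (sole → essential)
  43 | -01011,1-1011
  48 | 1100--  (sole → essential)
  49 | 110-01,1100--
  50 | 110-10,1100--
  51 | -10011,11-011,1100--
  53 | -10101,110-01
  54 | 1-0110,11-110,110-10
  59 | 1-1011,11-011,111-11
  62 | 11-110,11111-
  63 | -11111,111-11,11111-
Essential prime implicants: -00110, -01011, -10011, -11111, 000001, 01010-, 01100-, 1001-0, 101000, 1100--
Petrick residual → -10101, 1-1011, 11-110
Minimum SOP uses 13 PIs: b'c'def' + b'cd'ef + bc'd'ef + bc'de'f + bcdef + a'b'c'd'e'f + a'bc'de' + a'bcd'e' + acd'ef + ab'c'df' + ab'cd'e'f' + abdef' + abc'd'

13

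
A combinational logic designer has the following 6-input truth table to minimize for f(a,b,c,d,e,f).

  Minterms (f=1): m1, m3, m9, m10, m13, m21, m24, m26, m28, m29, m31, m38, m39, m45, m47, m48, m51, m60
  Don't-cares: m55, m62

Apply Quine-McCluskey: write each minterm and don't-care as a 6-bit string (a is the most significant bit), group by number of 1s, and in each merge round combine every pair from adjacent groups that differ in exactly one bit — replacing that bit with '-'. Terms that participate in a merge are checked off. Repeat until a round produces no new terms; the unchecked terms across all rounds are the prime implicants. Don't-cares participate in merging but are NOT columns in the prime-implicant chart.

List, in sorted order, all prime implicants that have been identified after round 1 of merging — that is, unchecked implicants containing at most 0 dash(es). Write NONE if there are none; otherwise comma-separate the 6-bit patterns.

110000

Round 0: 000001✓ 000011✓ 001001✓ 001010✓ 001101✓ 010101✓ 011000✓ 011010✓ 011100✓ 011101✓ 011111✓ 100110✓ 100111✓ 101101✓ 101111✓ 110000 110011✓ 110111✓ 111100✓ 111110✓
Round 1: -01101 -11100 0-1010 0-1101 00-001 0000-1 001-01 01-101 011-00 0110-0 0111-1 01110- 1-0111 10-111 10011- 1011-1 110-11 1111-0
PIs = {-01101, -11100, 0-1010, 0-1101, 00-001, 0000-1, 001-01, 01-101, 011-00, 0110-0, 0111-1, 01110-, 1-0111, 10-111, 10011-, 1011-1, 110-11, 110000, 1111-0}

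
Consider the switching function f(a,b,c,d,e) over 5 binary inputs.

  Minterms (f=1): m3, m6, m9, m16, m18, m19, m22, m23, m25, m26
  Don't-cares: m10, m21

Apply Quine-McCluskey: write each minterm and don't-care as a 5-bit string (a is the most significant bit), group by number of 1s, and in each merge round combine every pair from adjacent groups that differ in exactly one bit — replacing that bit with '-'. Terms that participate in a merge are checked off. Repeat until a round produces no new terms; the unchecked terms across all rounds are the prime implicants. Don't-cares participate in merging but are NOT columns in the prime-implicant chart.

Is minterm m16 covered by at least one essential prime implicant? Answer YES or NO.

Round 0: 00011✓ 00110✓ 01001✓ 01010✓ 10000✓ 10010✓ 10011✓ 10101✓ 10110✓ 10111✓ 11001✓ 11010✓
Round 1: -0011 -0110 -1001 -1010 1-010 10-10✓ 10-11✓ 100-0 1001-✓ 101-1 1011-✓
Round 2: 10-1-
PIs = {-0011, -0110, -1001, -1010, 1-010, 10-1-, 100-0, 101-1}
Coverage chart:
  m3: -0011 ←essential
  m6: -0110 ←essential
  m9: -1001 ←essential
  m16: 100-0 ←essential
  m18: 1-010,10-1-,100-0
  m19: -0011,10-1-
  m22: -0110,10-1-
  m23: 10-1-,101-1
  m25: -1001 ←essential
  m26: -1010,1-010
Essential: -0011, -0110, -1001, 100-0

YES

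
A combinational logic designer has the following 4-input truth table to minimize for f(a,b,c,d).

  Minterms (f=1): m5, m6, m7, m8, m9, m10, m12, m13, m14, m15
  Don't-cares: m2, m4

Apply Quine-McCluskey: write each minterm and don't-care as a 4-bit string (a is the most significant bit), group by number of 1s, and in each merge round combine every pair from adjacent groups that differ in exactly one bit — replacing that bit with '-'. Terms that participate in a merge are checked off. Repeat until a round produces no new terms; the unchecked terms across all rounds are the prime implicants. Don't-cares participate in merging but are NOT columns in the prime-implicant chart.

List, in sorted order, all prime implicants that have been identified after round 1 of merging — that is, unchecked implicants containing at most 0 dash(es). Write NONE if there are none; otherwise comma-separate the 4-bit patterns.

[col 0] 0010*, 0100*, 0101*, 0110*, 0111*, 1000*, 1001*, 1010*, 1100*, 1101*, 1110*, 1111*
[col 1] -010*, -100*, -101*, -110*, -111*, 0-10*, 01-0*, 01-1*, 010-*, 011-*, 1-00*, 1-01*, 1-10*, 10-0*, 100-*, 11-0*, 11-1*, 110-*, 111-*
[col 2] --10, -1-0*, -1-1*, -10-*, -11-*, 01--*, 1--0, 1-0-, 11--*
[col 3] -1--
Prime implicants: --10, -1--, 1--0, 1-0-

NONE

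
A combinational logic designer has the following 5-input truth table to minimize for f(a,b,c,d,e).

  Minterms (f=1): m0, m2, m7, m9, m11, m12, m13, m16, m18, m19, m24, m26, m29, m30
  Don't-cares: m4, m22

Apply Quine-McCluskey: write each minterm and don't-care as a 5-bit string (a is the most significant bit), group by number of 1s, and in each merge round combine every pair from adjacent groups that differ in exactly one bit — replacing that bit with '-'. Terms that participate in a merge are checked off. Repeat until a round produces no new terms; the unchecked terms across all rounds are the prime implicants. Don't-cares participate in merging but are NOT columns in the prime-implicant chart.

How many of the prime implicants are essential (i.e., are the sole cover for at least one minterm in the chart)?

[col 0] 00000*, 00010*, 00100*, 00111, 01001*, 01011*, 01100*, 01101*, 10000*, 10010*, 10011*, 10110*, 11000*, 11010*, 11101*, 11110*
[col 1] -0000*, -0010*, -1101, 0-100, 00-00, 000-0*, 01-01, 010-1, 0110-, 1-000*, 1-010*, 1-110*, 10-10*, 100-0*, 1001-, 11-10*, 110-0*
[col 2] -00-0, 1--10, 1-0-0
Prime implicants: -00-0, -1101, 0-100, 00-00, 00111, 01-01, 010-1, 0110-, 1--10, 1-0-0, 1001-
PI chart (minterm → PIs covering it):
  0 | -00-0,00-00
  2 | -00-0  (sole → essential)
  7 | 00111  (sole → essential)
  9 | 01-01,010-1
  11 | 010-1  (sole → essential)
  12 | 0-100,0110-
  13 | -1101,01-01,0110-
  16 | -00-0,1-0-0
  18 | -00-0,1--10,1-0-0,1001-
  19 | 1001-  (sole → essential)
  24 | 1-0-0  (sole → essential)
  26 | 1--10,1-0-0
  29 | -1101  (sole → essential)
  30 | 1--10  (sole → essential)
Essential prime implicants: -00-0, -1101, 00111, 010-1, 1--10, 1-0-0, 1001-

7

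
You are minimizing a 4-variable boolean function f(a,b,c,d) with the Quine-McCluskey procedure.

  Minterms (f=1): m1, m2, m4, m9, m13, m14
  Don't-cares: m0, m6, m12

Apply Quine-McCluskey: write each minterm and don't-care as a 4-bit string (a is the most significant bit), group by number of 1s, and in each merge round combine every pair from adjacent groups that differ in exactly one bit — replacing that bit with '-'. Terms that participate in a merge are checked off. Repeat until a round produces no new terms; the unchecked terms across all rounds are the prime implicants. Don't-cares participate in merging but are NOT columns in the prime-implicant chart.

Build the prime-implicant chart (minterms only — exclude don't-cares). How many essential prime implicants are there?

Round 0: 0000✓ 0001✓ 0010✓ 0100✓ 0110✓ 1001✓ 1100✓ 1101✓ 1110✓
Round 1: -001 -100✓ -110✓ 0-00✓ 0-10✓ 00-0✓ 000- 01-0✓ 1-01 11-0✓ 110-
Round 2: -1-0 0--0
PIs = {-001, -1-0, 0--0, 000-, 1-01, 110-}
Coverage chart:
  m1: -001,000-
  m2: 0--0 ←essential
  m4: -1-0,0--0
  m9: -001,1-01
  m13: 1-01,110-
  m14: -1-0 ←essential
Essential: -1-0, 0--0

2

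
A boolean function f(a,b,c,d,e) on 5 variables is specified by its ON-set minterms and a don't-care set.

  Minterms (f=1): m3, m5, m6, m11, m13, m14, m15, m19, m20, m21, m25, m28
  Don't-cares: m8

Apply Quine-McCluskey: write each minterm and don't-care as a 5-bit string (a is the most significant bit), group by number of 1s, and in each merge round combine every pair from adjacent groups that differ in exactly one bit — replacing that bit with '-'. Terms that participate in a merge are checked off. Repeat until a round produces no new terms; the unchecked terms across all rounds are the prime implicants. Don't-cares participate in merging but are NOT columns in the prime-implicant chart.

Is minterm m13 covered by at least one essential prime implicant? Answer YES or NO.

NO

Round 0: 00011✓ 00101✓ 00110✓ 01000 01011✓ 01101✓ 01110✓ 01111✓ 10011✓ 10100✓ 10101✓ 11001 11100✓
Round 1: -0011 -0101 0-011 0-101 0-110 01-11 011-1 0111- 1-100 1010-
PIs = {-0011, -0101, 0-011, 0-101, 0-110, 01-11, 01000, 011-1, 0111-, 1-100, 1010-, 11001}
Coverage chart:
  m3: -0011,0-011
  m5: -0101,0-101
  m6: 0-110 ←essential
  m11: 0-011,01-11
  m13: 0-101,011-1
  m14: 0-110,0111-
  m15: 01-11,011-1,0111-
  m19: -0011 ←essential
  m20: 1-100,1010-
  m21: -0101,1010-
  m25: 11001 ←essential
  m28: 1-100 ←essential
Essential: -0011, 0-110, 1-100, 11001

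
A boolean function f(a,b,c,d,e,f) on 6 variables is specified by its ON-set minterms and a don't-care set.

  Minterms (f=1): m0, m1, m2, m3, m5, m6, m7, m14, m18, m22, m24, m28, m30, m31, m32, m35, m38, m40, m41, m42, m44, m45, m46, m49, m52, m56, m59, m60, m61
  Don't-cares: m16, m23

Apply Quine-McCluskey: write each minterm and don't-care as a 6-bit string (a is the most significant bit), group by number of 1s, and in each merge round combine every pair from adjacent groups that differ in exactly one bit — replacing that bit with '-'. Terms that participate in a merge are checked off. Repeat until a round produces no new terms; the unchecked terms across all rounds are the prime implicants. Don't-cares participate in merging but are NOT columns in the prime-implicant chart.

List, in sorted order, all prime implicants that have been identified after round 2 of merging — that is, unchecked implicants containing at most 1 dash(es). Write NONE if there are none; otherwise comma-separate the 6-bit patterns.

-00000, -00011, 01-000, 0111-0, 10-000, 11-100, 110001, 111011

[col 0] 000000*, 000001*, 000010*, 000011*, 000101*, 000110*, 000111*, 001110*, 010000*, 010010*, 010110*, 010111*, 011000*, 011100*, 011110*, 011111*, 100000*, 100011*, 100110*, 101000*, 101001*, 101010*, 101100*, 101101*, 101110*, 110001, 110100*, 111000*, 111011, 111100*, 111101*
[col 1] -00000, -00011, -00110*, -01110*, -11000*, -11100*, 0-0000*, 0-0010*, 0-0110*, 0-0111*, 0-1110*, 00-110*, 000-01*, 000-10*, 000-11*, 0000-0*, 0000-1*, 00000-*, 00001-*, 0001-1*, 00011-*, 01-000, 01-110*, 01-111*, 010-10*, 0100-0*, 01011-*, 011-00*, 0111-0, 01111-*, 1-1000*, 1-1100*, 1-1101*, 10-000, 10-110*, 101-00*, 101-01*, 101-10*, 1010-0*, 10100-*, 1011-0*, 10110-*, 11-100, 111-00*, 11110-*
[col 2] -0-110, -11-00, 0--110, 0-0-10, 0-00-0, 0-011-, 000--1, 000-1-, 0000--, 01-11-, 1-1-00, 1-110-, 101--0, 101-0-
Prime implicants: -0-110, -00000, -00011, -11-00, 0--110, 0-0-10, 0-00-0, 0-011-, 000--1, 000-1-, 0000--, 01-000, 01-11-, 0111-0, 1-1-00, 1-110-, 10-000, 101--0, 101-0-, 11-100, 110001, 111011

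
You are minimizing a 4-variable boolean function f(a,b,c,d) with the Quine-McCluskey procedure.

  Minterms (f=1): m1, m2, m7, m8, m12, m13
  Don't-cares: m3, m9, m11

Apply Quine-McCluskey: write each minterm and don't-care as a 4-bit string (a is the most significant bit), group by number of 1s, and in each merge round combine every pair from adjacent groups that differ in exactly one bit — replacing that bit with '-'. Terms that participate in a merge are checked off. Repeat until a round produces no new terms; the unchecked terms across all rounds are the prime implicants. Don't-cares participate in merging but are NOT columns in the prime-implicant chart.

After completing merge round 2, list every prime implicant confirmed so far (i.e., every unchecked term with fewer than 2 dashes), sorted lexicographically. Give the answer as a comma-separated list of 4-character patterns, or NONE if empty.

0-11, 001-

size-2^0 implicants → 0001(✓)  0010(✓)  0011(✓)  0111(✓)  1000(✓)  1001(✓)  1011(✓)  1100(✓)  1101(✓)
size-2^1 implicants → -001(✓)  -011(✓)  0-11  00-1(✓)  001-  1-00(✓)  1-01(✓)  10-1(✓)  100-(✓)  110-(✓)
size-2^2 implicants → -0-1  1-0-
Unchecked terms (primes): -0-1, 0-11, 001-, 1-0-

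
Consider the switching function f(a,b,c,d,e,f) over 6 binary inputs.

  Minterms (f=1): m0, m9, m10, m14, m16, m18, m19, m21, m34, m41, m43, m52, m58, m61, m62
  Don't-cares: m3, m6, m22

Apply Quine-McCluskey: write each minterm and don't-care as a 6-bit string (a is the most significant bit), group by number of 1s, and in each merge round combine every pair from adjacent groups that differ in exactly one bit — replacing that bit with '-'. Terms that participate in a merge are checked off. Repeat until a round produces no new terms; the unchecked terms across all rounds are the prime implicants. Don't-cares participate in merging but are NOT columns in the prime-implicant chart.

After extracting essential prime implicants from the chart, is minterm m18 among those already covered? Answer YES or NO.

NO

[col 0] 000000*, 000011*, 000110*, 001001*, 001010*, 001110*, 010000*, 010010*, 010011*, 010101, 010110*, 100010, 101001*, 101011*, 110100, 111010*, 111101, 111110*
[col 1] -01001, 0-0000, 0-0011, 0-0110, 00-110, 001-10, 010-10, 0100-0, 01001-, 1010-1, 111-10
Prime implicants: -01001, 0-0000, 0-0011, 0-0110, 00-110, 001-10, 010-10, 0100-0, 01001-, 010101, 100010, 1010-1, 110100, 111-10, 111101
PI chart (minterm → PIs covering it):
  0 | 0-0000  (sole → essential)
  9 | -01001  (sole → essential)
  10 | 001-10  (sole → essential)
  14 | 00-110,001-10
  16 | 0-0000,0100-0
  18 | 010-10,0100-0,01001-
  19 | 0-0011,01001-
  21 | 010101  (sole → essential)
  34 | 100010  (sole → essential)
  41 | -01001,1010-1
  43 | 1010-1  (sole → essential)
  52 | 110100  (sole → essential)
  58 | 111-10  (sole → essential)
  61 | 111101  (sole → essential)
  62 | 111-10  (sole → essential)
Essential prime implicants: -01001, 0-0000, 001-10, 010101, 100010, 1010-1, 110100, 111-10, 111101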